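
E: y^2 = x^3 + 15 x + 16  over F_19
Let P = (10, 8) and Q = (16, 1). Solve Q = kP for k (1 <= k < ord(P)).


Enumerate multiples of P until we hit Q = (16, 1):
  1P = (10, 8)
  2P = (4, 8)
  3P = (5, 11)
  4P = (15, 14)
  5P = (0, 4)
  6P = (16, 1)
Match found at i = 6.

k = 6


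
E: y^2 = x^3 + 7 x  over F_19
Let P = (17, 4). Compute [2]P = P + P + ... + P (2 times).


k = 2 = 10_2 (binary, LSB first: 01)
Double-and-add from P = (17, 4):
  bit 0 = 0: acc unchanged = O
  bit 1 = 1: acc = O + (4, 15) = (4, 15)

2P = (4, 15)


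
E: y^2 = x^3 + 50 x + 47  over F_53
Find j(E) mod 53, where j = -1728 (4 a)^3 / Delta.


Delta = -16(4 a^3 + 27 b^2) mod 53 = 9
-1728 * (4 a)^3 = -1728 * (4*50)^3 mod 53 = 17
j = 17 * 9^(-1) mod 53 = 49

j = 49 (mod 53)


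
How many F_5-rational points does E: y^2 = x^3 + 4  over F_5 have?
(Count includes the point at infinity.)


For each x in F_5, count y with y^2 = x^3 + 0 x + 4 mod 5:
  x = 0: RHS = 4, y in [2, 3]  -> 2 point(s)
  x = 1: RHS = 0, y in [0]  -> 1 point(s)
  x = 3: RHS = 1, y in [1, 4]  -> 2 point(s)
Affine points: 5. Add the point at infinity: total = 6.

#E(F_5) = 6


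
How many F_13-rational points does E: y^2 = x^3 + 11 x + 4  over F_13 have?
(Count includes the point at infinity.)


For each x in F_13, count y with y^2 = x^3 + 11 x + 4 mod 13:
  x = 0: RHS = 4, y in [2, 11]  -> 2 point(s)
  x = 1: RHS = 3, y in [4, 9]  -> 2 point(s)
  x = 3: RHS = 12, y in [5, 8]  -> 2 point(s)
  x = 6: RHS = 0, y in [0]  -> 1 point(s)
  x = 9: RHS = 0, y in [0]  -> 1 point(s)
  x = 10: RHS = 9, y in [3, 10]  -> 2 point(s)
  x = 11: RHS = 0, y in [0]  -> 1 point(s)
Affine points: 11. Add the point at infinity: total = 12.

#E(F_13) = 12


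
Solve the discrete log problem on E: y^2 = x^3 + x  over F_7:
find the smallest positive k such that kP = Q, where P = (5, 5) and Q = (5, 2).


Enumerate multiples of P until we hit Q = (5, 2):
  1P = (5, 5)
  2P = (1, 3)
  3P = (3, 3)
  4P = (0, 0)
  5P = (3, 4)
  6P = (1, 4)
  7P = (5, 2)
Match found at i = 7.

k = 7


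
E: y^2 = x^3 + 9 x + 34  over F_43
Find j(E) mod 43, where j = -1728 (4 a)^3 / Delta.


Delta = -16(4 a^3 + 27 b^2) mod 43 = 9
-1728 * (4 a)^3 = -1728 * (4*9)^3 mod 43 = 35
j = 35 * 9^(-1) mod 43 = 23

j = 23 (mod 43)


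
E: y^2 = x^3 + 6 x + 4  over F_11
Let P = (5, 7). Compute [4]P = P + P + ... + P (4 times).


k = 4 = 100_2 (binary, LSB first: 001)
Double-and-add from P = (5, 7):
  bit 0 = 0: acc unchanged = O
  bit 1 = 0: acc unchanged = O
  bit 2 = 1: acc = O + (1, 0) = (1, 0)

4P = (1, 0)


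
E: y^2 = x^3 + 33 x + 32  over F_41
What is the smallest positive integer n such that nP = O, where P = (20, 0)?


Compute successive multiples of P until we hit O:
  1P = (20, 0)
  2P = O

ord(P) = 2


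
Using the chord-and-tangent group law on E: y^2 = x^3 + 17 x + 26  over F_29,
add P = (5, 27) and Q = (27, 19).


P != Q, so use the chord formula.
s = (y2 - y1) / (x2 - x1) = (21) / (22) mod 29 = 26
x3 = s^2 - x1 - x2 mod 29 = 26^2 - 5 - 27 = 6
y3 = s (x1 - x3) - y1 mod 29 = 26 * (5 - 6) - 27 = 5

P + Q = (6, 5)


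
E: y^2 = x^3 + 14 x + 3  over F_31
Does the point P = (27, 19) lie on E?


Check whether y^2 = x^3 + 14 x + 3 (mod 31) for (x, y) = (27, 19).
LHS: y^2 = 19^2 mod 31 = 20
RHS: x^3 + 14 x + 3 = 27^3 + 14*27 + 3 mod 31 = 7
LHS != RHS

No, not on the curve


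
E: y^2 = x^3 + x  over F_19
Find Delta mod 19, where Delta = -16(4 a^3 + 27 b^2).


4 a^3 + 27 b^2 = 4*1^3 + 27*0^2 = 4 + 0 = 4
Delta = -16 * (4) = -64
Delta mod 19 = 12

Delta = 12 (mod 19)


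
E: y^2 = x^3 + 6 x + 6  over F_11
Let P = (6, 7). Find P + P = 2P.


Doubling: s = (3 x1^2 + a) / (2 y1)
s = (3*6^2 + 6) / (2*7) mod 11 = 5
x3 = s^2 - 2 x1 mod 11 = 5^2 - 2*6 = 2
y3 = s (x1 - x3) - y1 mod 11 = 5 * (6 - 2) - 7 = 2

2P = (2, 2)


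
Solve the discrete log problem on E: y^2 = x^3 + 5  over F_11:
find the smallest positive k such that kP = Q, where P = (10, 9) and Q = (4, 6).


Enumerate multiples of P until we hit Q = (4, 6):
  1P = (10, 9)
  2P = (6, 10)
  3P = (4, 6)
Match found at i = 3.

k = 3


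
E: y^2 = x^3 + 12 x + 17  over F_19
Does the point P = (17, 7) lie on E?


Check whether y^2 = x^3 + 12 x + 17 (mod 19) for (x, y) = (17, 7).
LHS: y^2 = 7^2 mod 19 = 11
RHS: x^3 + 12 x + 17 = 17^3 + 12*17 + 17 mod 19 = 4
LHS != RHS

No, not on the curve


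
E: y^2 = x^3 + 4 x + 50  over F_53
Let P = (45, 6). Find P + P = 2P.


Doubling: s = (3 x1^2 + a) / (2 y1)
s = (3*45^2 + 4) / (2*6) mod 53 = 34
x3 = s^2 - 2 x1 mod 53 = 34^2 - 2*45 = 6
y3 = s (x1 - x3) - y1 mod 53 = 34 * (45 - 6) - 6 = 48

2P = (6, 48)


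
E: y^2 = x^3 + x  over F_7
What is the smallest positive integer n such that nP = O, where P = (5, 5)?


Compute successive multiples of P until we hit O:
  1P = (5, 5)
  2P = (1, 3)
  3P = (3, 3)
  4P = (0, 0)
  5P = (3, 4)
  6P = (1, 4)
  7P = (5, 2)
  8P = O

ord(P) = 8


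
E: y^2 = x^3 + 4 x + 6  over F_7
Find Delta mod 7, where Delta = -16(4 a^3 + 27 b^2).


4 a^3 + 27 b^2 = 4*4^3 + 27*6^2 = 256 + 972 = 1228
Delta = -16 * (1228) = -19648
Delta mod 7 = 1

Delta = 1 (mod 7)


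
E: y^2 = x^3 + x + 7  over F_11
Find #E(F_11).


For each x in F_11, count y with y^2 = x^3 + 1 x + 7 mod 11:
  x = 1: RHS = 9, y in [3, 8]  -> 2 point(s)
  x = 3: RHS = 4, y in [2, 9]  -> 2 point(s)
  x = 4: RHS = 9, y in [3, 8]  -> 2 point(s)
  x = 5: RHS = 5, y in [4, 7]  -> 2 point(s)
  x = 6: RHS = 9, y in [3, 8]  -> 2 point(s)
  x = 7: RHS = 5, y in [4, 7]  -> 2 point(s)
  x = 10: RHS = 5, y in [4, 7]  -> 2 point(s)
Affine points: 14. Add the point at infinity: total = 15.

#E(F_11) = 15


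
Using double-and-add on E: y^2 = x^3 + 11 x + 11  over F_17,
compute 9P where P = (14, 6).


k = 9 = 1001_2 (binary, LSB first: 1001)
Double-and-add from P = (14, 6):
  bit 0 = 1: acc = O + (14, 6) = (14, 6)
  bit 1 = 0: acc unchanged = (14, 6)
  bit 2 = 0: acc unchanged = (14, 6)
  bit 3 = 1: acc = (14, 6) + (6, 15) = (15, 10)

9P = (15, 10)


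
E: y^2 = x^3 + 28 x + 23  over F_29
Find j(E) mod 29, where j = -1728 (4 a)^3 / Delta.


Delta = -16(4 a^3 + 27 b^2) mod 29 = 27
-1728 * (4 a)^3 = -1728 * (4*28)^3 mod 29 = 15
j = 15 * 27^(-1) mod 29 = 7

j = 7 (mod 29)


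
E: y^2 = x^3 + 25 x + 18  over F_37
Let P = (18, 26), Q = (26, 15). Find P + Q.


P != Q, so use the chord formula.
s = (y2 - y1) / (x2 - x1) = (26) / (8) mod 37 = 31
x3 = s^2 - x1 - x2 mod 37 = 31^2 - 18 - 26 = 29
y3 = s (x1 - x3) - y1 mod 37 = 31 * (18 - 29) - 26 = 3

P + Q = (29, 3)


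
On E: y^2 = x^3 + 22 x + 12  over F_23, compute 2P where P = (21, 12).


Doubling: s = (3 x1^2 + a) / (2 y1)
s = (3*21^2 + 22) / (2*12) mod 23 = 11
x3 = s^2 - 2 x1 mod 23 = 11^2 - 2*21 = 10
y3 = s (x1 - x3) - y1 mod 23 = 11 * (21 - 10) - 12 = 17

2P = (10, 17)


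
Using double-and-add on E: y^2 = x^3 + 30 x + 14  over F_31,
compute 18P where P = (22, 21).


k = 18 = 10010_2 (binary, LSB first: 01001)
Double-and-add from P = (22, 21):
  bit 0 = 0: acc unchanged = O
  bit 1 = 1: acc = O + (6, 21) = (6, 21)
  bit 2 = 0: acc unchanged = (6, 21)
  bit 3 = 0: acc unchanged = (6, 21)
  bit 4 = 1: acc = (6, 21) + (26, 7) = (6, 10)

18P = (6, 10)


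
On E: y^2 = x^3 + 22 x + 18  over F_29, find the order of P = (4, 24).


Compute successive multiples of P until we hit O:
  1P = (4, 24)
  2P = (12, 3)
  3P = (14, 24)
  4P = (11, 5)
  5P = (19, 25)
  6P = (10, 22)
  7P = (28, 13)
  8P = (3, 13)
  ... (continuing to 24P)
  24P = O

ord(P) = 24


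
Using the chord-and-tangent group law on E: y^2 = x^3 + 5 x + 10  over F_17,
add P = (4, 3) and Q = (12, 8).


P != Q, so use the chord formula.
s = (y2 - y1) / (x2 - x1) = (5) / (8) mod 17 = 7
x3 = s^2 - x1 - x2 mod 17 = 7^2 - 4 - 12 = 16
y3 = s (x1 - x3) - y1 mod 17 = 7 * (4 - 16) - 3 = 15

P + Q = (16, 15)


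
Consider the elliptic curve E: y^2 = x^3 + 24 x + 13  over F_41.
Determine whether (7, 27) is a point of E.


Check whether y^2 = x^3 + 24 x + 13 (mod 41) for (x, y) = (7, 27).
LHS: y^2 = 27^2 mod 41 = 32
RHS: x^3 + 24 x + 13 = 7^3 + 24*7 + 13 mod 41 = 32
LHS = RHS

Yes, on the curve


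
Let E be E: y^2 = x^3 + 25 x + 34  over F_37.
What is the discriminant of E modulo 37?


4 a^3 + 27 b^2 = 4*25^3 + 27*34^2 = 62500 + 31212 = 93712
Delta = -16 * (93712) = -1499392
Delta mod 37 = 33

Delta = 33 (mod 37)


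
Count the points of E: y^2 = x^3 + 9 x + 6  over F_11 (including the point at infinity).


For each x in F_11, count y with y^2 = x^3 + 9 x + 6 mod 11:
  x = 1: RHS = 5, y in [4, 7]  -> 2 point(s)
  x = 3: RHS = 5, y in [4, 7]  -> 2 point(s)
  x = 5: RHS = 0, y in [0]  -> 1 point(s)
  x = 6: RHS = 1, y in [1, 10]  -> 2 point(s)
  x = 7: RHS = 5, y in [4, 7]  -> 2 point(s)
Affine points: 9. Add the point at infinity: total = 10.

#E(F_11) = 10


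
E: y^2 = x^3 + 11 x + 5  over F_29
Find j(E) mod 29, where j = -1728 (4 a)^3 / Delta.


Delta = -16(4 a^3 + 27 b^2) mod 29 = 6
-1728 * (4 a)^3 = -1728 * (4*11)^3 mod 29 = 16
j = 16 * 6^(-1) mod 29 = 22

j = 22 (mod 29)


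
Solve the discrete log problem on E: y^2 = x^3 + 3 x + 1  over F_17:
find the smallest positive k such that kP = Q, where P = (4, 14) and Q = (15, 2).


Enumerate multiples of P until we hit Q = (15, 2):
  1P = (4, 14)
  2P = (9, 3)
  3P = (0, 1)
  4P = (14, 13)
  5P = (7, 5)
  6P = (15, 2)
Match found at i = 6.

k = 6


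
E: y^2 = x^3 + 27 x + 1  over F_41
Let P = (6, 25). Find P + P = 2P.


Doubling: s = (3 x1^2 + a) / (2 y1)
s = (3*6^2 + 27) / (2*25) mod 41 = 15
x3 = s^2 - 2 x1 mod 41 = 15^2 - 2*6 = 8
y3 = s (x1 - x3) - y1 mod 41 = 15 * (6 - 8) - 25 = 27

2P = (8, 27)


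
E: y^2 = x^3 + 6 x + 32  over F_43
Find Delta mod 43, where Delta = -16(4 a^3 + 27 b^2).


4 a^3 + 27 b^2 = 4*6^3 + 27*32^2 = 864 + 27648 = 28512
Delta = -16 * (28512) = -456192
Delta mod 43 = 38

Delta = 38 (mod 43)


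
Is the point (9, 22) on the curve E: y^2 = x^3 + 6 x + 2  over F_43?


Check whether y^2 = x^3 + 6 x + 2 (mod 43) for (x, y) = (9, 22).
LHS: y^2 = 22^2 mod 43 = 11
RHS: x^3 + 6 x + 2 = 9^3 + 6*9 + 2 mod 43 = 11
LHS = RHS

Yes, on the curve


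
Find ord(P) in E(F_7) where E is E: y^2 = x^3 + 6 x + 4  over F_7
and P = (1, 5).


Compute successive multiples of P until we hit O:
  1P = (1, 5)
  2P = (0, 5)
  3P = (6, 2)
  4P = (4, 1)
  5P = (3, 0)
  6P = (4, 6)
  7P = (6, 5)
  8P = (0, 2)
  ... (continuing to 10P)
  10P = O

ord(P) = 10


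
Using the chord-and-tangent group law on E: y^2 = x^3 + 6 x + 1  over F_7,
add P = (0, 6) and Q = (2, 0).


P != Q, so use the chord formula.
s = (y2 - y1) / (x2 - x1) = (1) / (2) mod 7 = 4
x3 = s^2 - x1 - x2 mod 7 = 4^2 - 0 - 2 = 0
y3 = s (x1 - x3) - y1 mod 7 = 4 * (0 - 0) - 6 = 1

P + Q = (0, 1)


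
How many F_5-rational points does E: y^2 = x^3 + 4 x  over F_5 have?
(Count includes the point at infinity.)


For each x in F_5, count y with y^2 = x^3 + 4 x + 0 mod 5:
  x = 0: RHS = 0, y in [0]  -> 1 point(s)
  x = 1: RHS = 0, y in [0]  -> 1 point(s)
  x = 2: RHS = 1, y in [1, 4]  -> 2 point(s)
  x = 3: RHS = 4, y in [2, 3]  -> 2 point(s)
  x = 4: RHS = 0, y in [0]  -> 1 point(s)
Affine points: 7. Add the point at infinity: total = 8.

#E(F_5) = 8


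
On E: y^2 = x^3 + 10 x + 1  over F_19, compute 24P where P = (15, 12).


k = 24 = 11000_2 (binary, LSB first: 00011)
Double-and-add from P = (15, 12):
  bit 0 = 0: acc unchanged = O
  bit 1 = 0: acc unchanged = O
  bit 2 = 0: acc unchanged = O
  bit 3 = 1: acc = O + (8, 2) = (8, 2)
  bit 4 = 1: acc = (8, 2) + (12, 5) = (15, 7)

24P = (15, 7)


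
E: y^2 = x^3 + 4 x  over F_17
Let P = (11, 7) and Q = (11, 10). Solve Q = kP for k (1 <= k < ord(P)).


Enumerate multiples of P until we hit Q = (11, 10):
  1P = (11, 7)
  2P = (8, 0)
  3P = (11, 10)
Match found at i = 3.

k = 3


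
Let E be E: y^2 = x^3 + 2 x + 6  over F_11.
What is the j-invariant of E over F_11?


Delta = -16(4 a^3 + 27 b^2) mod 11 = 7
-1728 * (4 a)^3 = -1728 * (4*2)^3 mod 11 = 5
j = 5 * 7^(-1) mod 11 = 7

j = 7 (mod 11)


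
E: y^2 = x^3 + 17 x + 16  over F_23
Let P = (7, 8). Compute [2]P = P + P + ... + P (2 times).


k = 2 = 10_2 (binary, LSB first: 01)
Double-and-add from P = (7, 8):
  bit 0 = 0: acc unchanged = O
  bit 1 = 1: acc = O + (12, 4) = (12, 4)

2P = (12, 4)


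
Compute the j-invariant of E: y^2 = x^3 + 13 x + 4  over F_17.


Delta = -16(4 a^3 + 27 b^2) mod 17 = 6
-1728 * (4 a)^3 = -1728 * (4*13)^3 mod 17 = 6
j = 6 * 6^(-1) mod 17 = 1

j = 1 (mod 17)


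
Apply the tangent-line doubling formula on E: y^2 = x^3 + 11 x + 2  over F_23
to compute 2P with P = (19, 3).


Doubling: s = (3 x1^2 + a) / (2 y1)
s = (3*19^2 + 11) / (2*3) mod 23 = 6
x3 = s^2 - 2 x1 mod 23 = 6^2 - 2*19 = 21
y3 = s (x1 - x3) - y1 mod 23 = 6 * (19 - 21) - 3 = 8

2P = (21, 8)


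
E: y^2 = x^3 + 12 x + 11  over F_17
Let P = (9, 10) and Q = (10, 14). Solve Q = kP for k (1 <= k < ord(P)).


Enumerate multiples of P until we hit Q = (10, 14):
  1P = (9, 10)
  2P = (16, 7)
  3P = (13, 16)
  4P = (10, 14)
Match found at i = 4.

k = 4


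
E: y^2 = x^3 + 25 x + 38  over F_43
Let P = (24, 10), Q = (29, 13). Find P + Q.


P != Q, so use the chord formula.
s = (y2 - y1) / (x2 - x1) = (3) / (5) mod 43 = 35
x3 = s^2 - x1 - x2 mod 43 = 35^2 - 24 - 29 = 11
y3 = s (x1 - x3) - y1 mod 43 = 35 * (24 - 11) - 10 = 15

P + Q = (11, 15)


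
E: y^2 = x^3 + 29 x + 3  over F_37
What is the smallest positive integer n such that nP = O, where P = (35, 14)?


Compute successive multiples of P until we hit O:
  1P = (35, 14)
  2P = (1, 12)
  3P = (22, 2)
  4P = (8, 28)
  5P = (30, 30)
  6P = (0, 22)
  7P = (18, 17)
  8P = (25, 6)
  ... (continuing to 17P)
  17P = O

ord(P) = 17


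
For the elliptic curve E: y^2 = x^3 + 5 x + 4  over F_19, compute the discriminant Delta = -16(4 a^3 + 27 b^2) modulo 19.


4 a^3 + 27 b^2 = 4*5^3 + 27*4^2 = 500 + 432 = 932
Delta = -16 * (932) = -14912
Delta mod 19 = 3

Delta = 3 (mod 19)


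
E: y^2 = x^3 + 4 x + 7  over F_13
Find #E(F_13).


For each x in F_13, count y with y^2 = x^3 + 4 x + 7 mod 13:
  x = 1: RHS = 12, y in [5, 8]  -> 2 point(s)
  x = 2: RHS = 10, y in [6, 7]  -> 2 point(s)
  x = 4: RHS = 9, y in [3, 10]  -> 2 point(s)
  x = 5: RHS = 9, y in [3, 10]  -> 2 point(s)
  x = 6: RHS = 0, y in [0]  -> 1 point(s)
  x = 7: RHS = 1, y in [1, 12]  -> 2 point(s)
  x = 11: RHS = 4, y in [2, 11]  -> 2 point(s)
Affine points: 13. Add the point at infinity: total = 14.

#E(F_13) = 14


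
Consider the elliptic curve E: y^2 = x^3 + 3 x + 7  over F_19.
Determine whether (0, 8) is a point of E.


Check whether y^2 = x^3 + 3 x + 7 (mod 19) for (x, y) = (0, 8).
LHS: y^2 = 8^2 mod 19 = 7
RHS: x^3 + 3 x + 7 = 0^3 + 3*0 + 7 mod 19 = 7
LHS = RHS

Yes, on the curve


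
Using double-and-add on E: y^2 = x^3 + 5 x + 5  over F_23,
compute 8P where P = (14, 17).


k = 8 = 1000_2 (binary, LSB first: 0001)
Double-and-add from P = (14, 17):
  bit 0 = 0: acc unchanged = O
  bit 1 = 0: acc unchanged = O
  bit 2 = 0: acc unchanged = O
  bit 3 = 1: acc = O + (14, 6) = (14, 6)

8P = (14, 6)


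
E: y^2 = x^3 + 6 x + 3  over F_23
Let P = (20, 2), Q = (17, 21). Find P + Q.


P != Q, so use the chord formula.
s = (y2 - y1) / (x2 - x1) = (19) / (20) mod 23 = 9
x3 = s^2 - x1 - x2 mod 23 = 9^2 - 20 - 17 = 21
y3 = s (x1 - x3) - y1 mod 23 = 9 * (20 - 21) - 2 = 12

P + Q = (21, 12)


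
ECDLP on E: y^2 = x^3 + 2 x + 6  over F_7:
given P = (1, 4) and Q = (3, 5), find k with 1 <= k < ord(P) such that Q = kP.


Enumerate multiples of P until we hit Q = (3, 5):
  1P = (1, 4)
  2P = (2, 5)
  3P = (5, 6)
  4P = (3, 2)
  5P = (4, 6)
  6P = (4, 1)
  7P = (3, 5)
Match found at i = 7.

k = 7


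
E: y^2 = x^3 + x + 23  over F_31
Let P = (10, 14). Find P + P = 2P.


Doubling: s = (3 x1^2 + a) / (2 y1)
s = (3*10^2 + 1) / (2*14) mod 31 = 3
x3 = s^2 - 2 x1 mod 31 = 3^2 - 2*10 = 20
y3 = s (x1 - x3) - y1 mod 31 = 3 * (10 - 20) - 14 = 18

2P = (20, 18)


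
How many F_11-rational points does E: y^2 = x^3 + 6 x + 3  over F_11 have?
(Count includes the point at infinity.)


For each x in F_11, count y with y^2 = x^3 + 6 x + 3 mod 11:
  x = 0: RHS = 3, y in [5, 6]  -> 2 point(s)
  x = 2: RHS = 1, y in [1, 10]  -> 2 point(s)
  x = 3: RHS = 4, y in [2, 9]  -> 2 point(s)
  x = 4: RHS = 3, y in [5, 6]  -> 2 point(s)
  x = 5: RHS = 4, y in [2, 9]  -> 2 point(s)
  x = 7: RHS = 3, y in [5, 6]  -> 2 point(s)
  x = 9: RHS = 5, y in [4, 7]  -> 2 point(s)
Affine points: 14. Add the point at infinity: total = 15.

#E(F_11) = 15


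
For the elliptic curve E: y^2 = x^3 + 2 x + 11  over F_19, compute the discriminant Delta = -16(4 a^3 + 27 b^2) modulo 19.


4 a^3 + 27 b^2 = 4*2^3 + 27*11^2 = 32 + 3267 = 3299
Delta = -16 * (3299) = -52784
Delta mod 19 = 17

Delta = 17 (mod 19)


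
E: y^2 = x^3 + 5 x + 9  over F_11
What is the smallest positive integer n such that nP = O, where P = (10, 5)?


Compute successive multiples of P until we hit O:
  1P = (10, 5)
  2P = (0, 3)
  3P = (5, 7)
  4P = (1, 9)
  5P = (4, 7)
  6P = (2, 7)
  7P = (8, 0)
  8P = (2, 4)
  ... (continuing to 14P)
  14P = O

ord(P) = 14


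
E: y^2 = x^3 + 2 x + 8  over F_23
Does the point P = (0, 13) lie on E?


Check whether y^2 = x^3 + 2 x + 8 (mod 23) for (x, y) = (0, 13).
LHS: y^2 = 13^2 mod 23 = 8
RHS: x^3 + 2 x + 8 = 0^3 + 2*0 + 8 mod 23 = 8
LHS = RHS

Yes, on the curve


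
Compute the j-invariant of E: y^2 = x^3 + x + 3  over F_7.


Delta = -16(4 a^3 + 27 b^2) mod 7 = 3
-1728 * (4 a)^3 = -1728 * (4*1)^3 mod 7 = 1
j = 1 * 3^(-1) mod 7 = 5

j = 5 (mod 7)


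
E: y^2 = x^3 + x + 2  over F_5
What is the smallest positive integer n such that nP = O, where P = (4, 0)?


Compute successive multiples of P until we hit O:
  1P = (4, 0)
  2P = O

ord(P) = 2


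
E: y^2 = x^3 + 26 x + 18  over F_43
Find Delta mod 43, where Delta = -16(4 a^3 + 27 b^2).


4 a^3 + 27 b^2 = 4*26^3 + 27*18^2 = 70304 + 8748 = 79052
Delta = -16 * (79052) = -1264832
Delta mod 43 = 13

Delta = 13 (mod 43)


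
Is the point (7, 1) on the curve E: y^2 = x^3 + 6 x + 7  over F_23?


Check whether y^2 = x^3 + 6 x + 7 (mod 23) for (x, y) = (7, 1).
LHS: y^2 = 1^2 mod 23 = 1
RHS: x^3 + 6 x + 7 = 7^3 + 6*7 + 7 mod 23 = 1
LHS = RHS

Yes, on the curve


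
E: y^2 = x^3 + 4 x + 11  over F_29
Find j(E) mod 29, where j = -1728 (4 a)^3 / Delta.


Delta = -16(4 a^3 + 27 b^2) mod 29 = 8
-1728 * (4 a)^3 = -1728 * (4*4)^3 mod 29 = 26
j = 26 * 8^(-1) mod 29 = 25

j = 25 (mod 29)


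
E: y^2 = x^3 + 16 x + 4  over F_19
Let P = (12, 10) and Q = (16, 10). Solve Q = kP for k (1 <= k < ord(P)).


Enumerate multiples of P until we hit Q = (16, 10):
  1P = (12, 10)
  2P = (2, 5)
  3P = (10, 10)
  4P = (16, 9)
  5P = (16, 10)
Match found at i = 5.

k = 5


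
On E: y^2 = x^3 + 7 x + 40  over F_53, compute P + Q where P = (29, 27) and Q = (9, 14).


P != Q, so use the chord formula.
s = (y2 - y1) / (x2 - x1) = (40) / (33) mod 53 = 51
x3 = s^2 - x1 - x2 mod 53 = 51^2 - 29 - 9 = 19
y3 = s (x1 - x3) - y1 mod 53 = 51 * (29 - 19) - 27 = 6

P + Q = (19, 6)


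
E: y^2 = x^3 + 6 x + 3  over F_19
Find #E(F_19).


For each x in F_19, count y with y^2 = x^3 + 6 x + 3 mod 19:
  x = 2: RHS = 4, y in [2, 17]  -> 2 point(s)
  x = 5: RHS = 6, y in [5, 14]  -> 2 point(s)
  x = 9: RHS = 7, y in [8, 11]  -> 2 point(s)
  x = 12: RHS = 17, y in [6, 13]  -> 2 point(s)
  x = 13: RHS = 17, y in [6, 13]  -> 2 point(s)
  x = 14: RHS = 0, y in [0]  -> 1 point(s)
Affine points: 11. Add the point at infinity: total = 12.

#E(F_19) = 12


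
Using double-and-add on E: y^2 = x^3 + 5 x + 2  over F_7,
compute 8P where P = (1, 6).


k = 8 = 1000_2 (binary, LSB first: 0001)
Double-and-add from P = (1, 6):
  bit 0 = 0: acc unchanged = O
  bit 1 = 0: acc unchanged = O
  bit 2 = 0: acc unchanged = O
  bit 3 = 1: acc = O + (1, 1) = (1, 1)

8P = (1, 1)


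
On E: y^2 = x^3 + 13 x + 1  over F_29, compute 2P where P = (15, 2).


Doubling: s = (3 x1^2 + a) / (2 y1)
s = (3*15^2 + 13) / (2*2) mod 29 = 27
x3 = s^2 - 2 x1 mod 29 = 27^2 - 2*15 = 3
y3 = s (x1 - x3) - y1 mod 29 = 27 * (15 - 3) - 2 = 3

2P = (3, 3)


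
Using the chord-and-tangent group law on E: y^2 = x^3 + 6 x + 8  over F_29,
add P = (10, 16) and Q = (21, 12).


P != Q, so use the chord formula.
s = (y2 - y1) / (x2 - x1) = (25) / (11) mod 29 = 26
x3 = s^2 - x1 - x2 mod 29 = 26^2 - 10 - 21 = 7
y3 = s (x1 - x3) - y1 mod 29 = 26 * (10 - 7) - 16 = 4

P + Q = (7, 4)


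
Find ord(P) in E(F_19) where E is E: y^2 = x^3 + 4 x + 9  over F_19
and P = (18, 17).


Compute successive multiples of P until we hit O:
  1P = (18, 17)
  2P = (11, 4)
  3P = (14, 4)
  4P = (13, 4)
  5P = (13, 15)
  6P = (14, 15)
  7P = (11, 15)
  8P = (18, 2)
  ... (continuing to 9P)
  9P = O

ord(P) = 9


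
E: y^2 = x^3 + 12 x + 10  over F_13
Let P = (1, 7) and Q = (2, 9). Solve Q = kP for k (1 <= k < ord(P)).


Enumerate multiples of P until we hit Q = (2, 9):
  1P = (1, 7)
  2P = (2, 4)
  3P = (6, 8)
  4P = (5, 0)
  5P = (6, 5)
  6P = (2, 9)
Match found at i = 6.

k = 6


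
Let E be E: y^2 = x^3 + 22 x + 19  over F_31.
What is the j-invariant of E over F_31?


Delta = -16(4 a^3 + 27 b^2) mod 31 = 10
-1728 * (4 a)^3 = -1728 * (4*22)^3 mod 31 = 23
j = 23 * 10^(-1) mod 31 = 24

j = 24 (mod 31)


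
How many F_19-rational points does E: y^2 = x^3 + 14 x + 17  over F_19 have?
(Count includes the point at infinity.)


For each x in F_19, count y with y^2 = x^3 + 14 x + 17 mod 19:
  x = 0: RHS = 17, y in [6, 13]  -> 2 point(s)
  x = 4: RHS = 4, y in [2, 17]  -> 2 point(s)
  x = 9: RHS = 17, y in [6, 13]  -> 2 point(s)
  x = 10: RHS = 17, y in [6, 13]  -> 2 point(s)
  x = 11: RHS = 1, y in [1, 18]  -> 2 point(s)
  x = 15: RHS = 11, y in [7, 12]  -> 2 point(s)
  x = 16: RHS = 5, y in [9, 10]  -> 2 point(s)
  x = 17: RHS = 0, y in [0]  -> 1 point(s)
Affine points: 15. Add the point at infinity: total = 16.

#E(F_19) = 16


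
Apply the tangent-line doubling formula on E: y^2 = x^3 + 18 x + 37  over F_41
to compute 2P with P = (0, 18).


Doubling: s = (3 x1^2 + a) / (2 y1)
s = (3*0^2 + 18) / (2*18) mod 41 = 21
x3 = s^2 - 2 x1 mod 41 = 21^2 - 2*0 = 31
y3 = s (x1 - x3) - y1 mod 41 = 21 * (0 - 31) - 18 = 28

2P = (31, 28)


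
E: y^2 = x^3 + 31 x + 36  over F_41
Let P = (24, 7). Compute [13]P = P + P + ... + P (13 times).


k = 13 = 1101_2 (binary, LSB first: 1011)
Double-and-add from P = (24, 7):
  bit 0 = 1: acc = O + (24, 7) = (24, 7)
  bit 1 = 0: acc unchanged = (24, 7)
  bit 2 = 1: acc = (24, 7) + (3, 19) = (16, 6)
  bit 3 = 1: acc = (16, 6) + (17, 33) = (40, 2)

13P = (40, 2)


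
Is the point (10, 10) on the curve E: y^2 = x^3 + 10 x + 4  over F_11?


Check whether y^2 = x^3 + 10 x + 4 (mod 11) for (x, y) = (10, 10).
LHS: y^2 = 10^2 mod 11 = 1
RHS: x^3 + 10 x + 4 = 10^3 + 10*10 + 4 mod 11 = 4
LHS != RHS

No, not on the curve


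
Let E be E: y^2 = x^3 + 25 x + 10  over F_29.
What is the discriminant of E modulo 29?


4 a^3 + 27 b^2 = 4*25^3 + 27*10^2 = 62500 + 2700 = 65200
Delta = -16 * (65200) = -1043200
Delta mod 29 = 17

Delta = 17 (mod 29)


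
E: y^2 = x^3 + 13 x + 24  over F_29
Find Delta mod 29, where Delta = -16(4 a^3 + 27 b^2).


4 a^3 + 27 b^2 = 4*13^3 + 27*24^2 = 8788 + 15552 = 24340
Delta = -16 * (24340) = -389440
Delta mod 29 = 1

Delta = 1 (mod 29)


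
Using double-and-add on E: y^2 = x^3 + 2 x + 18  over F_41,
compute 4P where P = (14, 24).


k = 4 = 100_2 (binary, LSB first: 001)
Double-and-add from P = (14, 24):
  bit 0 = 0: acc unchanged = O
  bit 1 = 0: acc unchanged = O
  bit 2 = 1: acc = O + (24, 14) = (24, 14)

4P = (24, 14)


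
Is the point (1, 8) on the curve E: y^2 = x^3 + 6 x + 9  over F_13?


Check whether y^2 = x^3 + 6 x + 9 (mod 13) for (x, y) = (1, 8).
LHS: y^2 = 8^2 mod 13 = 12
RHS: x^3 + 6 x + 9 = 1^3 + 6*1 + 9 mod 13 = 3
LHS != RHS

No, not on the curve


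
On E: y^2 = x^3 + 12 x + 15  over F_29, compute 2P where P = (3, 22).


Doubling: s = (3 x1^2 + a) / (2 y1)
s = (3*3^2 + 12) / (2*22) mod 29 = 20
x3 = s^2 - 2 x1 mod 29 = 20^2 - 2*3 = 17
y3 = s (x1 - x3) - y1 mod 29 = 20 * (3 - 17) - 22 = 17

2P = (17, 17)


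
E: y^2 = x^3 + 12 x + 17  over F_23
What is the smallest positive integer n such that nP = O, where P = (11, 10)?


Compute successive multiples of P until we hit O:
  1P = (11, 10)
  2P = (9, 16)
  3P = (12, 16)
  4P = (13, 1)
  5P = (2, 7)
  6P = (5, 15)
  7P = (16, 21)
  8P = (22, 21)
  ... (continuing to 28P)
  28P = O

ord(P) = 28


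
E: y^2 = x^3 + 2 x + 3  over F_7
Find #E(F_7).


For each x in F_7, count y with y^2 = x^3 + 2 x + 3 mod 7:
  x = 2: RHS = 1, y in [1, 6]  -> 2 point(s)
  x = 3: RHS = 1, y in [1, 6]  -> 2 point(s)
  x = 6: RHS = 0, y in [0]  -> 1 point(s)
Affine points: 5. Add the point at infinity: total = 6.

#E(F_7) = 6


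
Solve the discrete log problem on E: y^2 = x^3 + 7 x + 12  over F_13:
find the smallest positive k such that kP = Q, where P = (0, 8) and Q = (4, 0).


Enumerate multiples of P until we hit Q = (4, 0):
  1P = (0, 8)
  2P = (4, 0)
Match found at i = 2.

k = 2


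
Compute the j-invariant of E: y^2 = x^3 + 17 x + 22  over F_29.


Delta = -16(4 a^3 + 27 b^2) mod 29 = 17
-1728 * (4 a)^3 = -1728 * (4*17)^3 mod 29 = 23
j = 23 * 17^(-1) mod 29 = 15

j = 15 (mod 29)


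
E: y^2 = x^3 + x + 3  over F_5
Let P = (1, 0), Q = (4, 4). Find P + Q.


P != Q, so use the chord formula.
s = (y2 - y1) / (x2 - x1) = (4) / (3) mod 5 = 3
x3 = s^2 - x1 - x2 mod 5 = 3^2 - 1 - 4 = 4
y3 = s (x1 - x3) - y1 mod 5 = 3 * (1 - 4) - 0 = 1

P + Q = (4, 1)


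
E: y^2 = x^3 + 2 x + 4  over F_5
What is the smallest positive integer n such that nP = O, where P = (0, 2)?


Compute successive multiples of P until we hit O:
  1P = (0, 2)
  2P = (4, 1)
  3P = (2, 1)
  4P = (2, 4)
  5P = (4, 4)
  6P = (0, 3)
  7P = O

ord(P) = 7


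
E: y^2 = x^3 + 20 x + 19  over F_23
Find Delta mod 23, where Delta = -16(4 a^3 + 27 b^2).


4 a^3 + 27 b^2 = 4*20^3 + 27*19^2 = 32000 + 9747 = 41747
Delta = -16 * (41747) = -667952
Delta mod 23 = 14

Delta = 14 (mod 23)


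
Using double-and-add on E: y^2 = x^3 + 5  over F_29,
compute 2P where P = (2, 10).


k = 2 = 10_2 (binary, LSB first: 01)
Double-and-add from P = (2, 10):
  bit 0 = 0: acc unchanged = O
  bit 1 = 1: acc = O + (1, 8) = (1, 8)

2P = (1, 8)


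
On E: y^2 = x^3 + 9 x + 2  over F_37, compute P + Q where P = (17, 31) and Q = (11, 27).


P != Q, so use the chord formula.
s = (y2 - y1) / (x2 - x1) = (33) / (31) mod 37 = 13
x3 = s^2 - x1 - x2 mod 37 = 13^2 - 17 - 11 = 30
y3 = s (x1 - x3) - y1 mod 37 = 13 * (17 - 30) - 31 = 22

P + Q = (30, 22)


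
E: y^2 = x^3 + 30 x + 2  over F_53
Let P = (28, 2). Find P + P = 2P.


Doubling: s = (3 x1^2 + a) / (2 y1)
s = (3*28^2 + 30) / (2*2) mod 53 = 39
x3 = s^2 - 2 x1 mod 53 = 39^2 - 2*28 = 34
y3 = s (x1 - x3) - y1 mod 53 = 39 * (28 - 34) - 2 = 29

2P = (34, 29)


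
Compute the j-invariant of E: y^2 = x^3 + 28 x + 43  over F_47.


Delta = -16(4 a^3 + 27 b^2) mod 47 = 40
-1728 * (4 a)^3 = -1728 * (4*28)^3 mod 47 = 44
j = 44 * 40^(-1) mod 47 = 34

j = 34 (mod 47)


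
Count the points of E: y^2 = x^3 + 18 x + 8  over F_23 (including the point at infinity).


For each x in F_23, count y with y^2 = x^3 + 18 x + 8 mod 23:
  x = 0: RHS = 8, y in [10, 13]  -> 2 point(s)
  x = 1: RHS = 4, y in [2, 21]  -> 2 point(s)
  x = 2: RHS = 6, y in [11, 12]  -> 2 point(s)
  x = 4: RHS = 6, y in [11, 12]  -> 2 point(s)
  x = 5: RHS = 16, y in [4, 19]  -> 2 point(s)
  x = 9: RHS = 2, y in [5, 18]  -> 2 point(s)
  x = 13: RHS = 1, y in [1, 22]  -> 2 point(s)
  x = 17: RHS = 6, y in [11, 12]  -> 2 point(s)
  x = 18: RHS = 0, y in [0]  -> 1 point(s)
  x = 22: RHS = 12, y in [9, 14]  -> 2 point(s)
Affine points: 19. Add the point at infinity: total = 20.

#E(F_23) = 20


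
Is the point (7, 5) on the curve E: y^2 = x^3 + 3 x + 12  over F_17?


Check whether y^2 = x^3 + 3 x + 12 (mod 17) for (x, y) = (7, 5).
LHS: y^2 = 5^2 mod 17 = 8
RHS: x^3 + 3 x + 12 = 7^3 + 3*7 + 12 mod 17 = 2
LHS != RHS

No, not on the curve


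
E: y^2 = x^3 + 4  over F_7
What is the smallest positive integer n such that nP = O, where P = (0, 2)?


Compute successive multiples of P until we hit O:
  1P = (0, 2)
  2P = (0, 5)
  3P = O

ord(P) = 3


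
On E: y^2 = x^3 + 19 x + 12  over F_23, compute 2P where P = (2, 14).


Doubling: s = (3 x1^2 + a) / (2 y1)
s = (3*2^2 + 19) / (2*14) mod 23 = 20
x3 = s^2 - 2 x1 mod 23 = 20^2 - 2*2 = 5
y3 = s (x1 - x3) - y1 mod 23 = 20 * (2 - 5) - 14 = 18

2P = (5, 18)


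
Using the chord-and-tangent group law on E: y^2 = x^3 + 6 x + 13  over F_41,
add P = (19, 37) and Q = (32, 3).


P != Q, so use the chord formula.
s = (y2 - y1) / (x2 - x1) = (7) / (13) mod 41 = 10
x3 = s^2 - x1 - x2 mod 41 = 10^2 - 19 - 32 = 8
y3 = s (x1 - x3) - y1 mod 41 = 10 * (19 - 8) - 37 = 32

P + Q = (8, 32)


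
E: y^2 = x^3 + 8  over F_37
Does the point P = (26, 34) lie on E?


Check whether y^2 = x^3 + 0 x + 8 (mod 37) for (x, y) = (26, 34).
LHS: y^2 = 34^2 mod 37 = 9
RHS: x^3 + 0 x + 8 = 26^3 + 0*26 + 8 mod 37 = 9
LHS = RHS

Yes, on the curve


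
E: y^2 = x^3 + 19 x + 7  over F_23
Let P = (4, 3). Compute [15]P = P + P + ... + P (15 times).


k = 15 = 1111_2 (binary, LSB first: 1111)
Double-and-add from P = (4, 3):
  bit 0 = 1: acc = O + (4, 3) = (4, 3)
  bit 1 = 1: acc = (4, 3) + (10, 22) = (12, 10)
  bit 2 = 1: acc = (12, 10) + (11, 11) = (1, 2)
  bit 3 = 1: acc = (1, 2) + (13, 17) = (12, 13)

15P = (12, 13)


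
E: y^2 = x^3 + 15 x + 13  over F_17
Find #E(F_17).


For each x in F_17, count y with y^2 = x^3 + 15 x + 13 mod 17:
  x = 0: RHS = 13, y in [8, 9]  -> 2 point(s)
  x = 2: RHS = 0, y in [0]  -> 1 point(s)
  x = 3: RHS = 0, y in [0]  -> 1 point(s)
  x = 4: RHS = 1, y in [1, 16]  -> 2 point(s)
  x = 5: RHS = 9, y in [3, 14]  -> 2 point(s)
  x = 6: RHS = 13, y in [8, 9]  -> 2 point(s)
  x = 7: RHS = 2, y in [6, 11]  -> 2 point(s)
  x = 8: RHS = 16, y in [4, 13]  -> 2 point(s)
  x = 11: RHS = 13, y in [8, 9]  -> 2 point(s)
  x = 12: RHS = 0, y in [0]  -> 1 point(s)
  x = 13: RHS = 8, y in [5, 12]  -> 2 point(s)
  x = 14: RHS = 9, y in [3, 14]  -> 2 point(s)
  x = 15: RHS = 9, y in [3, 14]  -> 2 point(s)
Affine points: 23. Add the point at infinity: total = 24.

#E(F_17) = 24


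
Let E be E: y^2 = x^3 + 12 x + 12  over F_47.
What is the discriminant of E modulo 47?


4 a^3 + 27 b^2 = 4*12^3 + 27*12^2 = 6912 + 3888 = 10800
Delta = -16 * (10800) = -172800
Delta mod 47 = 19

Delta = 19 (mod 47)


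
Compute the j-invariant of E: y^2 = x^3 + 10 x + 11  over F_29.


Delta = -16(4 a^3 + 27 b^2) mod 29 = 18
-1728 * (4 a)^3 = -1728 * (4*10)^3 mod 29 = 22
j = 22 * 18^(-1) mod 29 = 27

j = 27 (mod 29)


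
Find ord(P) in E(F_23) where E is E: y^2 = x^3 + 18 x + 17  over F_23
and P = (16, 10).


Compute successive multiples of P until we hit O:
  1P = (16, 10)
  2P = (3, 11)
  3P = (7, 7)
  4P = (18, 20)
  5P = (14, 0)
  6P = (18, 3)
  7P = (7, 16)
  8P = (3, 12)
  ... (continuing to 10P)
  10P = O

ord(P) = 10


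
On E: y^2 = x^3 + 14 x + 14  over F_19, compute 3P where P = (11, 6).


k = 3 = 11_2 (binary, LSB first: 11)
Double-and-add from P = (11, 6):
  bit 0 = 1: acc = O + (11, 6) = (11, 6)
  bit 1 = 1: acc = (11, 6) + (3, 11) = (14, 3)

3P = (14, 3)


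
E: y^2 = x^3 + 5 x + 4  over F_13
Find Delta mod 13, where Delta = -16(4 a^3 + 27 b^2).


4 a^3 + 27 b^2 = 4*5^3 + 27*4^2 = 500 + 432 = 932
Delta = -16 * (932) = -14912
Delta mod 13 = 12

Delta = 12 (mod 13)


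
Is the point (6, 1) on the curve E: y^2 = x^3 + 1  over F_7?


Check whether y^2 = x^3 + 0 x + 1 (mod 7) for (x, y) = (6, 1).
LHS: y^2 = 1^2 mod 7 = 1
RHS: x^3 + 0 x + 1 = 6^3 + 0*6 + 1 mod 7 = 0
LHS != RHS

No, not on the curve


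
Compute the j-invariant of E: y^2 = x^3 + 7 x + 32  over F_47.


Delta = -16(4 a^3 + 27 b^2) mod 47 = 40
-1728 * (4 a)^3 = -1728 * (4*7)^3 mod 47 = 33
j = 33 * 40^(-1) mod 47 = 2

j = 2 (mod 47)


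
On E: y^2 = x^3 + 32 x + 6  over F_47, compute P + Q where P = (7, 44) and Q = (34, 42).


P != Q, so use the chord formula.
s = (y2 - y1) / (x2 - x1) = (45) / (27) mod 47 = 33
x3 = s^2 - x1 - x2 mod 47 = 33^2 - 7 - 34 = 14
y3 = s (x1 - x3) - y1 mod 47 = 33 * (7 - 14) - 44 = 7

P + Q = (14, 7)


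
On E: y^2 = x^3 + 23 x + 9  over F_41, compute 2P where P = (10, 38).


Doubling: s = (3 x1^2 + a) / (2 y1)
s = (3*10^2 + 23) / (2*38) mod 41 = 35
x3 = s^2 - 2 x1 mod 41 = 35^2 - 2*10 = 16
y3 = s (x1 - x3) - y1 mod 41 = 35 * (10 - 16) - 38 = 39

2P = (16, 39)


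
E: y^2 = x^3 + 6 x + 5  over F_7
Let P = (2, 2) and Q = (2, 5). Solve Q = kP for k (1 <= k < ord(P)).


Enumerate multiples of P until we hit Q = (2, 5):
  1P = (2, 2)
  2P = (4, 3)
  3P = (3, 1)
  4P = (3, 6)
  5P = (4, 4)
  6P = (2, 5)
Match found at i = 6.

k = 6


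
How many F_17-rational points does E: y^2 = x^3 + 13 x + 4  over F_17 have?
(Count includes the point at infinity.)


For each x in F_17, count y with y^2 = x^3 + 13 x + 4 mod 17:
  x = 0: RHS = 4, y in [2, 15]  -> 2 point(s)
  x = 1: RHS = 1, y in [1, 16]  -> 2 point(s)
  x = 2: RHS = 4, y in [2, 15]  -> 2 point(s)
  x = 3: RHS = 2, y in [6, 11]  -> 2 point(s)
  x = 4: RHS = 1, y in [1, 16]  -> 2 point(s)
  x = 6: RHS = 9, y in [3, 14]  -> 2 point(s)
  x = 7: RHS = 13, y in [8, 9]  -> 2 point(s)
  x = 8: RHS = 8, y in [5, 12]  -> 2 point(s)
  x = 9: RHS = 0, y in [0]  -> 1 point(s)
  x = 11: RHS = 16, y in [4, 13]  -> 2 point(s)
  x = 12: RHS = 1, y in [1, 16]  -> 2 point(s)
  x = 15: RHS = 4, y in [2, 15]  -> 2 point(s)
Affine points: 23. Add the point at infinity: total = 24.

#E(F_17) = 24


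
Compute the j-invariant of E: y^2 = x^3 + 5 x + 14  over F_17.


Delta = -16(4 a^3 + 27 b^2) mod 17 = 12
-1728 * (4 a)^3 = -1728 * (4*5)^3 mod 17 = 9
j = 9 * 12^(-1) mod 17 = 5

j = 5 (mod 17)


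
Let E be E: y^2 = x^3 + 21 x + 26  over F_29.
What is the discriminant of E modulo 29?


4 a^3 + 27 b^2 = 4*21^3 + 27*26^2 = 37044 + 18252 = 55296
Delta = -16 * (55296) = -884736
Delta mod 29 = 25

Delta = 25 (mod 29)


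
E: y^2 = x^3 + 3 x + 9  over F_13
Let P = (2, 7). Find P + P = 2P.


Doubling: s = (3 x1^2 + a) / (2 y1)
s = (3*2^2 + 3) / (2*7) mod 13 = 2
x3 = s^2 - 2 x1 mod 13 = 2^2 - 2*2 = 0
y3 = s (x1 - x3) - y1 mod 13 = 2 * (2 - 0) - 7 = 10

2P = (0, 10)


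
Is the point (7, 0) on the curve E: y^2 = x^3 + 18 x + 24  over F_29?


Check whether y^2 = x^3 + 18 x + 24 (mod 29) for (x, y) = (7, 0).
LHS: y^2 = 0^2 mod 29 = 0
RHS: x^3 + 18 x + 24 = 7^3 + 18*7 + 24 mod 29 = 0
LHS = RHS

Yes, on the curve


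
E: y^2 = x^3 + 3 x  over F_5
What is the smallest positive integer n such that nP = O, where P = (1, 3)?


Compute successive multiples of P until we hit O:
  1P = (1, 3)
  2P = (4, 4)
  3P = (4, 1)
  4P = (1, 2)
  5P = O

ord(P) = 5


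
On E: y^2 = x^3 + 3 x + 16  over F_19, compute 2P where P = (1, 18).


k = 2 = 10_2 (binary, LSB first: 01)
Double-and-add from P = (1, 18):
  bit 0 = 0: acc unchanged = O
  bit 1 = 1: acc = O + (7, 0) = (7, 0)

2P = (7, 0)


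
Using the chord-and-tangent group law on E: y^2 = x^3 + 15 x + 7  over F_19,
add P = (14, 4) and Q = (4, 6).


P != Q, so use the chord formula.
s = (y2 - y1) / (x2 - x1) = (2) / (9) mod 19 = 15
x3 = s^2 - x1 - x2 mod 19 = 15^2 - 14 - 4 = 17
y3 = s (x1 - x3) - y1 mod 19 = 15 * (14 - 17) - 4 = 8

P + Q = (17, 8)


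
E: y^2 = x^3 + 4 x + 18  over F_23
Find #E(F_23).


For each x in F_23, count y with y^2 = x^3 + 4 x + 18 mod 23:
  x = 0: RHS = 18, y in [8, 15]  -> 2 point(s)
  x = 1: RHS = 0, y in [0]  -> 1 point(s)
  x = 4: RHS = 6, y in [11, 12]  -> 2 point(s)
  x = 5: RHS = 2, y in [5, 18]  -> 2 point(s)
  x = 9: RHS = 1, y in [1, 22]  -> 2 point(s)
  x = 10: RHS = 0, y in [0]  -> 1 point(s)
  x = 11: RHS = 13, y in [6, 17]  -> 2 point(s)
  x = 12: RHS = 0, y in [0]  -> 1 point(s)
  x = 13: RHS = 13, y in [6, 17]  -> 2 point(s)
  x = 14: RHS = 12, y in [9, 14]  -> 2 point(s)
  x = 15: RHS = 3, y in [7, 16]  -> 2 point(s)
  x = 17: RHS = 8, y in [10, 13]  -> 2 point(s)
  x = 20: RHS = 2, y in [5, 18]  -> 2 point(s)
  x = 21: RHS = 2, y in [5, 18]  -> 2 point(s)
  x = 22: RHS = 13, y in [6, 17]  -> 2 point(s)
Affine points: 27. Add the point at infinity: total = 28.

#E(F_23) = 28


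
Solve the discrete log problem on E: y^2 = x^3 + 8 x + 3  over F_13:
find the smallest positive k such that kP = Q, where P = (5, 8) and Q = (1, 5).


Enumerate multiples of P until we hit Q = (1, 5):
  1P = (5, 8)
  2P = (0, 9)
  3P = (7, 8)
  4P = (1, 5)
Match found at i = 4.

k = 4


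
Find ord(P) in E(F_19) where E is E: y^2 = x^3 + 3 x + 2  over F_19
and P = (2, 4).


Compute successive multiples of P until we hit O:
  1P = (2, 4)
  2P = (1, 5)
  3P = (17, 11)
  4P = (9, 13)
  5P = (5, 3)
  6P = (10, 5)
  7P = (18, 13)
  8P = (8, 14)
  ... (continuing to 24P)
  24P = O

ord(P) = 24


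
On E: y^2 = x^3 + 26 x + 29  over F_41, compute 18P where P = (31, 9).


k = 18 = 10010_2 (binary, LSB first: 01001)
Double-and-add from P = (31, 9):
  bit 0 = 0: acc unchanged = O
  bit 1 = 1: acc = O + (19, 17) = (19, 17)
  bit 2 = 0: acc unchanged = (19, 17)
  bit 3 = 0: acc unchanged = (19, 17)
  bit 4 = 1: acc = (19, 17) + (29, 30) = (32, 3)

18P = (32, 3)


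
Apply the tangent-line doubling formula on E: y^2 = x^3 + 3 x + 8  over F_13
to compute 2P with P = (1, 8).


Doubling: s = (3 x1^2 + a) / (2 y1)
s = (3*1^2 + 3) / (2*8) mod 13 = 2
x3 = s^2 - 2 x1 mod 13 = 2^2 - 2*1 = 2
y3 = s (x1 - x3) - y1 mod 13 = 2 * (1 - 2) - 8 = 3

2P = (2, 3)


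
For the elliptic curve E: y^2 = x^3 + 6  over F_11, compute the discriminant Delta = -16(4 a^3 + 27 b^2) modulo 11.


4 a^3 + 27 b^2 = 4*0^3 + 27*6^2 = 0 + 972 = 972
Delta = -16 * (972) = -15552
Delta mod 11 = 2

Delta = 2 (mod 11)


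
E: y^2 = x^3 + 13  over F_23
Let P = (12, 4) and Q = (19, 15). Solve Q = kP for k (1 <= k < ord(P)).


Enumerate multiples of P until we hit Q = (19, 15):
  1P = (12, 4)
  2P = (17, 2)
  3P = (19, 8)
  4P = (5, 0)
  5P = (19, 15)
Match found at i = 5.

k = 5


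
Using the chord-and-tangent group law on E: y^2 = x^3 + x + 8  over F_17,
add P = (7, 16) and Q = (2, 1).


P != Q, so use the chord formula.
s = (y2 - y1) / (x2 - x1) = (2) / (12) mod 17 = 3
x3 = s^2 - x1 - x2 mod 17 = 3^2 - 7 - 2 = 0
y3 = s (x1 - x3) - y1 mod 17 = 3 * (7 - 0) - 16 = 5

P + Q = (0, 5)


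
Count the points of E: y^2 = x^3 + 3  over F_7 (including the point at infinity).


For each x in F_7, count y with y^2 = x^3 + 0 x + 3 mod 7:
  x = 1: RHS = 4, y in [2, 5]  -> 2 point(s)
  x = 2: RHS = 4, y in [2, 5]  -> 2 point(s)
  x = 3: RHS = 2, y in [3, 4]  -> 2 point(s)
  x = 4: RHS = 4, y in [2, 5]  -> 2 point(s)
  x = 5: RHS = 2, y in [3, 4]  -> 2 point(s)
  x = 6: RHS = 2, y in [3, 4]  -> 2 point(s)
Affine points: 12. Add the point at infinity: total = 13.

#E(F_7) = 13


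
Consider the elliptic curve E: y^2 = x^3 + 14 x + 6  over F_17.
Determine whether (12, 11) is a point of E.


Check whether y^2 = x^3 + 14 x + 6 (mod 17) for (x, y) = (12, 11).
LHS: y^2 = 11^2 mod 17 = 2
RHS: x^3 + 14 x + 6 = 12^3 + 14*12 + 6 mod 17 = 15
LHS != RHS

No, not on the curve


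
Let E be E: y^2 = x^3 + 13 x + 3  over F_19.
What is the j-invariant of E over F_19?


Delta = -16(4 a^3 + 27 b^2) mod 19 = 18
-1728 * (4 a)^3 = -1728 * (4*13)^3 mod 19 = 8
j = 8 * 18^(-1) mod 19 = 11

j = 11 (mod 19)


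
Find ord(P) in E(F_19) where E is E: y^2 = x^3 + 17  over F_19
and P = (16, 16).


Compute successive multiples of P until we hit O:
  1P = (16, 16)
  2P = (12, 4)
  3P = (0, 13)
  4P = (4, 10)
  5P = (4, 9)
  6P = (0, 6)
  7P = (12, 15)
  8P = (16, 3)
  ... (continuing to 9P)
  9P = O

ord(P) = 9


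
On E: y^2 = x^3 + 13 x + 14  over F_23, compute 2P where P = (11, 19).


Doubling: s = (3 x1^2 + a) / (2 y1)
s = (3*11^2 + 13) / (2*19) mod 23 = 22
x3 = s^2 - 2 x1 mod 23 = 22^2 - 2*11 = 2
y3 = s (x1 - x3) - y1 mod 23 = 22 * (11 - 2) - 19 = 18

2P = (2, 18)


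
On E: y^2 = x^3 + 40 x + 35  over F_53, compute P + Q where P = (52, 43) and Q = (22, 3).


P != Q, so use the chord formula.
s = (y2 - y1) / (x2 - x1) = (13) / (23) mod 53 = 19
x3 = s^2 - x1 - x2 mod 53 = 19^2 - 52 - 22 = 22
y3 = s (x1 - x3) - y1 mod 53 = 19 * (52 - 22) - 43 = 50

P + Q = (22, 50)
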